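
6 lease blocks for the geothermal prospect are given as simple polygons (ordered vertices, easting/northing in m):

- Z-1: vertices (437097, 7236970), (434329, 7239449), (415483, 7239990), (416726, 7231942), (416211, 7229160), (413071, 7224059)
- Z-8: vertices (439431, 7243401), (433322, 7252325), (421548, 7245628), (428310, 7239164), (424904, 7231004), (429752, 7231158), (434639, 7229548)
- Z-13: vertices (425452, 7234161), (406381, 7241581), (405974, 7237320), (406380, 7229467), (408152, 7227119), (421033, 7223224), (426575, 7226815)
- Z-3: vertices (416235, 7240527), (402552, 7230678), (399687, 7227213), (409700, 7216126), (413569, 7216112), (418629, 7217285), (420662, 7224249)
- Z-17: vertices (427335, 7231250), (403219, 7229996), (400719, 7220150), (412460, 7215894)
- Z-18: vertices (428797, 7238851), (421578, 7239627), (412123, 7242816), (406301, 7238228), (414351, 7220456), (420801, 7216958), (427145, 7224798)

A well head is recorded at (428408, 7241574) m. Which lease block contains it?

Cast a ray rightward from (428408, 7241574). For each polygon, the edges (by vertex number in listed order) whose endpoints lie on opposite sides of northing = 7241574, where each meets that height, and whether that is right or left of the point:
Z-1: no edge straddles that height → 0 crossings.
Z-8: 3–4 at easting≈425788.9 (left), 7–1 at easting≈438799.0 (right) → 1 crossing.
Z-13: 1–2 at easting≈406399.0 (left), 2–3 at easting≈406380.3 (left) → 0 crossings.
Z-3: no edge straddles that height → 0 crossings.
Z-17: no edge straddles that height → 0 crossings.
Z-18: 2–3 at easting≈415805.4 (left), 3–4 at easting≈410546.9 (left) → 0 crossings.
Only Z-8 has an odd count, so the point is inside Z-8.

Z-8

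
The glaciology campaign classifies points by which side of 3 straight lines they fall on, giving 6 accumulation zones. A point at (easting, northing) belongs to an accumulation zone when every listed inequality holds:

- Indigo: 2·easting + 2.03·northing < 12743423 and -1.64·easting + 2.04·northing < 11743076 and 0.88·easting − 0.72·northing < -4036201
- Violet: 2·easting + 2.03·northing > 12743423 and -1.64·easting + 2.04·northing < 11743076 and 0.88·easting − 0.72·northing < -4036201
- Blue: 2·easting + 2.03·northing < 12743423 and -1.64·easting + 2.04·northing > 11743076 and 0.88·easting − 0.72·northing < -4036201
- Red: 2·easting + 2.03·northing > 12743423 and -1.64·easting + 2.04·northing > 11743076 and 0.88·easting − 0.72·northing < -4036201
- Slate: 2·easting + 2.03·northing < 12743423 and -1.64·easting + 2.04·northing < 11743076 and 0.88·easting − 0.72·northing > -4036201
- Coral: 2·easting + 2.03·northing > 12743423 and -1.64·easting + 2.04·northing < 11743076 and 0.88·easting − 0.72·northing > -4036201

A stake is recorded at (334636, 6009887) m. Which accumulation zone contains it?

2·334636 + 2.03·6009887 = 12869342.610, which is > 12743423
-1.64·334636 + 2.04·6009887 = 11711366.440, which is < 11743076
0.88·334636 − 0.72·6009887 = -4032638.960, which is > -4036201
This sign pattern matches Coral.

Coral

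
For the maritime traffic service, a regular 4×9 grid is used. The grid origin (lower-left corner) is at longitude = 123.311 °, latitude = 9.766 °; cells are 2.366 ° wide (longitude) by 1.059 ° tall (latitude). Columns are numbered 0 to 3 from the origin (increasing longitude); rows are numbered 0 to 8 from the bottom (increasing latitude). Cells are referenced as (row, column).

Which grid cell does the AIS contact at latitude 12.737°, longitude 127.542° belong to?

Column index: ⌊(127.542 − 123.311) / 2.366⌋ = ⌊1.788⌋ = 1
Row offset from origin: ⌊(12.737 − 9.766) / 1.059⌋ = ⌊2.805⌋ = 2 → row 2

(2, 1)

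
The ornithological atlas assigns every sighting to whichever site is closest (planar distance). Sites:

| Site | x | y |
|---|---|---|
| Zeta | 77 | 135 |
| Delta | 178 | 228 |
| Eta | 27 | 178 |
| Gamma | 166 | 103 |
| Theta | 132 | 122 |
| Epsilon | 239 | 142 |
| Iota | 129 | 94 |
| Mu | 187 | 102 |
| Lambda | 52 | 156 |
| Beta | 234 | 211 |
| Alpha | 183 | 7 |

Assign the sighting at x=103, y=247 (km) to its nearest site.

Squared distances to each site:
Zeta: 13220.000; Delta: 5986.000; Eta: 10537.000; Gamma: 24705.000; Theta: 16466.000; Epsilon: 29521.000; Iota: 24085.000; Mu: 28081.000; Lambda: 10882.000; Beta: 18457.000; Alpha: 64000.000.
Minimum at Delta.

Delta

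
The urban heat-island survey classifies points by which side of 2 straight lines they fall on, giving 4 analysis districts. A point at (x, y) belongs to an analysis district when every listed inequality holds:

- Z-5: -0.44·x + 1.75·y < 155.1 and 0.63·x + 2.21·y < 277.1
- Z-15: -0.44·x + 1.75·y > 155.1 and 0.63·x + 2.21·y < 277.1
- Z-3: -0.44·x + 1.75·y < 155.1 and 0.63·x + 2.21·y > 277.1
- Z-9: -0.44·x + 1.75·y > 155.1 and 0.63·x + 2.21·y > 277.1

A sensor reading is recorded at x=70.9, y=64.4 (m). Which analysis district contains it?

-0.44·70.9 + 1.75·64.4 = 81.504, which is < 155.1
0.63·70.9 + 2.21·64.4 = 186.991, which is < 277.1
This sign pattern matches Z-5.

Z-5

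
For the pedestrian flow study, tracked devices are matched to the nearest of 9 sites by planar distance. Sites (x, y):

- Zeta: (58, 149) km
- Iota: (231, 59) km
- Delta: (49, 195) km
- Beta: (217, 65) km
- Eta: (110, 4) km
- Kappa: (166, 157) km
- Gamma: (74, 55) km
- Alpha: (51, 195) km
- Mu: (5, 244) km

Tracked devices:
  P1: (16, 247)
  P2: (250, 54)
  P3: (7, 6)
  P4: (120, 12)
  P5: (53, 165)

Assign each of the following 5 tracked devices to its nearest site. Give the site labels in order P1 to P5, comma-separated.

Mu, Iota, Gamma, Eta, Zeta

P1 → Mu (d²=130.00)
P2 → Iota (d²=386.00)
P3 → Gamma (d²=6890.00)
P4 → Eta (d²=164.00)
P5 → Zeta (d²=281.00)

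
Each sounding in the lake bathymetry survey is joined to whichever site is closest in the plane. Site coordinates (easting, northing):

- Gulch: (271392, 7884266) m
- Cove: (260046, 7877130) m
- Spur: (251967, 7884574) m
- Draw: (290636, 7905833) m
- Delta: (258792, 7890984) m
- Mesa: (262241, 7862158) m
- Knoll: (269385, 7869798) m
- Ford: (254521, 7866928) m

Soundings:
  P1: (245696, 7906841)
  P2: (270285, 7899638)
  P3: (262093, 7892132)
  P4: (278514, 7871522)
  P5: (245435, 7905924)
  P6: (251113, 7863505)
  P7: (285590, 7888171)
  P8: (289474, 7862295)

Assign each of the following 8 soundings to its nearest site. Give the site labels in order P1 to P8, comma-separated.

P1 → Delta (d²=422949665.00)
P2 → Delta (d²=206980765.00)
P3 → Delta (d²=12214505.00)
P4 → Knoll (d²=86310817.00)
P5 → Delta (d²=401613049.00)
P6 → Ford (d²=23331393.00)
P7 → Gulch (d²=216832229.00)
P8 → Knoll (d²=459862930.00)

Delta, Delta, Delta, Knoll, Delta, Ford, Gulch, Knoll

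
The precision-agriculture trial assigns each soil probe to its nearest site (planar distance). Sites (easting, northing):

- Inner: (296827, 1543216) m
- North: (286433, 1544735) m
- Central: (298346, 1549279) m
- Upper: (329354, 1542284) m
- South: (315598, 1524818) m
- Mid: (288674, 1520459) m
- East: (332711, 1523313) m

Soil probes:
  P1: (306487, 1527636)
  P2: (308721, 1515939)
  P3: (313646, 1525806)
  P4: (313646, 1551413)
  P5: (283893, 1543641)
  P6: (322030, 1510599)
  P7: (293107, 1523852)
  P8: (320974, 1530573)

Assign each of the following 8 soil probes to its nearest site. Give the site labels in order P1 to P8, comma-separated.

South, South, South, Central, North, South, Mid, South

P1 → South (d²=90951445.00)
P2 → South (d²=126129770.00)
P3 → South (d²=4786448.00)
P4 → Central (d²=238643956.00)
P5 → North (d²=7648436.00)
P6 → South (d²=243550585.00)
P7 → Mid (d²=31163938.00)
P8 → South (d²=62021401.00)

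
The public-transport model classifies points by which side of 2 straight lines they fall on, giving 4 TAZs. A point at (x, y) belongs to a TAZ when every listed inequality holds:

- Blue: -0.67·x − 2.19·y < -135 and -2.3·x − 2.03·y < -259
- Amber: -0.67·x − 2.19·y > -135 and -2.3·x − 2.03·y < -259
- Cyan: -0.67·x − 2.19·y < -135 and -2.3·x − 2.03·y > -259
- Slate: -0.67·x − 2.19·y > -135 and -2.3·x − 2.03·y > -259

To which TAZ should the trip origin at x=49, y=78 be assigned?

-0.67·49 − 2.19·78 = -203.650, which is < -135
-2.3·49 − 2.03·78 = -271.040, which is < -259
This sign pattern matches Blue.

Blue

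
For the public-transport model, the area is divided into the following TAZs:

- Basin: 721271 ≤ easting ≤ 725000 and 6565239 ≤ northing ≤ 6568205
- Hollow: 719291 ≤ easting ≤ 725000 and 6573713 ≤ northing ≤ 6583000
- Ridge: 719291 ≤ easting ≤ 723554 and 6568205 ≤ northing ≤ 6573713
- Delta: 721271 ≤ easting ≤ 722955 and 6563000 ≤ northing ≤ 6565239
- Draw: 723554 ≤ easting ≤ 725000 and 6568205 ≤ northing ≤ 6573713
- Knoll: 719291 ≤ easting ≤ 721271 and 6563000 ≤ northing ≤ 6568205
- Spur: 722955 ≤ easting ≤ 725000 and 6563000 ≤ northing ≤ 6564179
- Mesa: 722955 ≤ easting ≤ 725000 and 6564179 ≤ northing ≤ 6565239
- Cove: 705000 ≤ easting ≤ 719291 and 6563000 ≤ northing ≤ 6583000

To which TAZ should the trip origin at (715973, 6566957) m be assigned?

Cove

The point has easting = 715973 and northing = 6566957.
Only Cove satisfies 705000 ≤ easting ≤ 719291 and 6563000 ≤ northing ≤ 6583000.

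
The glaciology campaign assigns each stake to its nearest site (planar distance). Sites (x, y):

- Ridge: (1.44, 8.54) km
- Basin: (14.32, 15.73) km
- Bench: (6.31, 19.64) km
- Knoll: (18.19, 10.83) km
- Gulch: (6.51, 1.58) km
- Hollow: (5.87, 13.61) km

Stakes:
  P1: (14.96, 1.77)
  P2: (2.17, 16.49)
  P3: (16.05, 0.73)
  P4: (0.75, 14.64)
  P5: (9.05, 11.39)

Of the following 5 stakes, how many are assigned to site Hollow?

3

P1 → Gulch
P2 → Hollow
P3 → Gulch
P4 → Hollow
P5 → Hollow
3 of the 5 go to Hollow.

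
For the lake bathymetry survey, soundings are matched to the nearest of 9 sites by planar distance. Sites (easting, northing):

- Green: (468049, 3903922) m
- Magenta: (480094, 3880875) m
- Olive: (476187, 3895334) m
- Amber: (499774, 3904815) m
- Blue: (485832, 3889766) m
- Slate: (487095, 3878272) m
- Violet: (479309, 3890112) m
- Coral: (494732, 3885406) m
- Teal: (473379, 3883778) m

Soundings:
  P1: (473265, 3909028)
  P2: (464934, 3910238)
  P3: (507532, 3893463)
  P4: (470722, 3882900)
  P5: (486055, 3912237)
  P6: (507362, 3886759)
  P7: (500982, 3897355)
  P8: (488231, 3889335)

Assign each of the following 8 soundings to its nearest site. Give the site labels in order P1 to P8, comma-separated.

Green, Green, Amber, Teal, Amber, Coral, Amber, Blue

P1 → Green (d²=53277892.00)
P2 → Green (d²=49595081.00)
P3 → Amber (d²=189054468.00)
P4 → Teal (d²=7830533.00)
P5 → Amber (d²=243297045.00)
P6 → Coral (d²=161347509.00)
P7 → Amber (d²=57110864.00)
P8 → Blue (d²=5940962.00)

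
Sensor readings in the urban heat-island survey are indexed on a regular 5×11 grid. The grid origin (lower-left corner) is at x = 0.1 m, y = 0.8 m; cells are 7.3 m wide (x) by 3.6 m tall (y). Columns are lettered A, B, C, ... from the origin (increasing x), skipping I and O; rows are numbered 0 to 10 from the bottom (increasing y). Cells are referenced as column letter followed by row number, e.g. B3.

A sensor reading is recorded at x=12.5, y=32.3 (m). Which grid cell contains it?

Column index: ⌊(12.5 − 0.1) / 7.3⌋ = ⌊1.699⌋ = 1 → column B
Row offset from origin: ⌊(32.3 − 0.8) / 3.6⌋ = ⌊8.750⌋ = 8 → row 8

B8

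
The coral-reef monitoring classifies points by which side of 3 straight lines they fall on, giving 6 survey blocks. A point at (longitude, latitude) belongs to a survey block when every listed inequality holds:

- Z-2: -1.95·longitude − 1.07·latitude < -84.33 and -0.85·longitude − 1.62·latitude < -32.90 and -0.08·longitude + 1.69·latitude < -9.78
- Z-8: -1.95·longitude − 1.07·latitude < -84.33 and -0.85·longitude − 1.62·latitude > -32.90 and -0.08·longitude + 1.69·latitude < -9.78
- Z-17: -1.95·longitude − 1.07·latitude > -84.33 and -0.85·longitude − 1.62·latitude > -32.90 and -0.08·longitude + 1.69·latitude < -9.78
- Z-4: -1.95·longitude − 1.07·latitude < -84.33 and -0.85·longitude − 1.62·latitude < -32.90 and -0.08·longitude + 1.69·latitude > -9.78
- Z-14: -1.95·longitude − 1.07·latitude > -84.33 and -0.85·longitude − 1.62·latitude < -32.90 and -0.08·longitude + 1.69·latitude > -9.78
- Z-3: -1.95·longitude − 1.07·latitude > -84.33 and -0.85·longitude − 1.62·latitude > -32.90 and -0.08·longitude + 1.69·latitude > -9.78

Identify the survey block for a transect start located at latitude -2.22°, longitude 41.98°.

-1.95·41.98 − 1.07·-2.22 = -79.486, which is > -84.33
-0.85·41.98 − 1.62·-2.22 = -32.087, which is > -32.90
-0.08·41.98 + 1.69·-2.22 = -7.110, which is > -9.78
This sign pattern matches Z-3.

Z-3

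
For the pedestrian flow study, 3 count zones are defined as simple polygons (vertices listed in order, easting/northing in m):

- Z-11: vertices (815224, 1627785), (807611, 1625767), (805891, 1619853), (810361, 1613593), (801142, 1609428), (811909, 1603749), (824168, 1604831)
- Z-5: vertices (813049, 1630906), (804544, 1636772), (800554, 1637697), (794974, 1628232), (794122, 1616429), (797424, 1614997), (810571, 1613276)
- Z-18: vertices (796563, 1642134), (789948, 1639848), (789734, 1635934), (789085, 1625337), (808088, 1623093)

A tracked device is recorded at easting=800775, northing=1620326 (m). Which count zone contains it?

Cast a ray rightward from (800775, 1620326). For each polygon, the edges (by vertex number in listed order) whose endpoints lie on opposite sides of northing = 1620326, where each meets that height, and whether that is right or left of the point:
Z-11: 2–3 at easting≈806028.6 (right), 7–1 at easting≈818130.4 (right) → 2 crossings.
Z-5: 4–5 at easting≈794403.3 (left), 7–1 at easting≈811561.9 (right) → 1 crossing.
Z-18: no edge straddles that height → 0 crossings.
Only Z-5 has an odd count, so the point is inside Z-5.

Z-5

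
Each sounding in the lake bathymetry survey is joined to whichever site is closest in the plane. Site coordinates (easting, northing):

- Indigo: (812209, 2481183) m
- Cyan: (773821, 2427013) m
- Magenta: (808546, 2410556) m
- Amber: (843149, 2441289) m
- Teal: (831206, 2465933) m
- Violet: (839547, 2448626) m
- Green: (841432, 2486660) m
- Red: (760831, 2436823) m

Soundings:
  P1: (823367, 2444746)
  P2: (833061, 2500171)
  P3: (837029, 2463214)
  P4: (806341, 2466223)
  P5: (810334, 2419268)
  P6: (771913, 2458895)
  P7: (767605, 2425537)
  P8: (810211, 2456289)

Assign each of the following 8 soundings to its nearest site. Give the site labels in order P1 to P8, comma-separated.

P1 → Violet (d²=276846800.00)
P2 → Green (d²=252620762.00)
P3 → Teal (d²=41300290.00)
P4 → Indigo (d²=258235024.00)
P5 → Magenta (d²=79095888.00)
P6 → Red (d²=609983908.00)
P7 → Cyan (d²=40817232.00)
P8 → Teal (d²=533796761.00)

Violet, Green, Teal, Indigo, Magenta, Red, Cyan, Teal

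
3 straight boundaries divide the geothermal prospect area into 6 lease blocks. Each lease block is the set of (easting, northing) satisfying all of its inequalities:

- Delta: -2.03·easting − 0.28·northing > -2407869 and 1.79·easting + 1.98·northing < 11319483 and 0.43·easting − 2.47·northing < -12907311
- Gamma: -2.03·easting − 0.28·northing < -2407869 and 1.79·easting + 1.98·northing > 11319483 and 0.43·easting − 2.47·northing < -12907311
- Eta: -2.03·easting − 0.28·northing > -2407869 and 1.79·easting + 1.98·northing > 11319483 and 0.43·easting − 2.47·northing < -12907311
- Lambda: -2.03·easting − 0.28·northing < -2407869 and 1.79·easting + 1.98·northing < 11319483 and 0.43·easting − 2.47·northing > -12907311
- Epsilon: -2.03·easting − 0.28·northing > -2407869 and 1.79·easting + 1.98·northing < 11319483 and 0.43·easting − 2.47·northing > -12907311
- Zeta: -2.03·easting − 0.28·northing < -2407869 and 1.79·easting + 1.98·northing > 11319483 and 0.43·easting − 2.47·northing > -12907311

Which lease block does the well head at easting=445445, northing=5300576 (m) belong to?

-2.03·445445 − 0.28·5300576 = -2388414.630, which is > -2407869
1.79·445445 + 1.98·5300576 = 11292487.030, which is < 11319483
0.43·445445 − 2.47·5300576 = -12900881.370, which is > -12907311
This sign pattern matches Epsilon.

Epsilon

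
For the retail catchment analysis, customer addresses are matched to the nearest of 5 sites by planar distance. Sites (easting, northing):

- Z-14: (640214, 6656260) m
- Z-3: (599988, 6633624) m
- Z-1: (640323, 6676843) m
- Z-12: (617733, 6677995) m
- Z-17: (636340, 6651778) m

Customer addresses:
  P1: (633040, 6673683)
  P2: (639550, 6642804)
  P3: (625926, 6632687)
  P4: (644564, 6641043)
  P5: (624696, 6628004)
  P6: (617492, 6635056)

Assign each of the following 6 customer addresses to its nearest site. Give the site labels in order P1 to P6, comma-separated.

P1 → Z-1 (d²=63027689.00)
P2 → Z-17 (d²=90836776.00)
P3 → Z-17 (d²=472917677.00)
P4 → Z-17 (d²=182874401.00)
P5 → Z-3 (d²=642069664.00)
P6 → Z-3 (d²=308440640.00)

Z-1, Z-17, Z-17, Z-17, Z-3, Z-3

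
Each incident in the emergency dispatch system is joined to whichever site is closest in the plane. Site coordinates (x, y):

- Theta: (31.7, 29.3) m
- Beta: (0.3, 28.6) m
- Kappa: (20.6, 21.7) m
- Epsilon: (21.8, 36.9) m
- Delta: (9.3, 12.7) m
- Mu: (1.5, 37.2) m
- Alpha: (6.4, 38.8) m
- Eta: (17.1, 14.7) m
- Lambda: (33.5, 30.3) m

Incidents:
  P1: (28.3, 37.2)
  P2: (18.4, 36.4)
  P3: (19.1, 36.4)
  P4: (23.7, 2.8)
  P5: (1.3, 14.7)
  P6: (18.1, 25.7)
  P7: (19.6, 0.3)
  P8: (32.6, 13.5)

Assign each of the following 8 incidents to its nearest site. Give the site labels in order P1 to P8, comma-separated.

Epsilon, Epsilon, Epsilon, Eta, Delta, Kappa, Eta, Kappa

P1 → Epsilon (d²=42.34)
P2 → Epsilon (d²=11.81)
P3 → Epsilon (d²=7.54)
P4 → Eta (d²=185.17)
P5 → Delta (d²=68.00)
P6 → Kappa (d²=22.25)
P7 → Eta (d²=213.61)
P8 → Kappa (d²=211.24)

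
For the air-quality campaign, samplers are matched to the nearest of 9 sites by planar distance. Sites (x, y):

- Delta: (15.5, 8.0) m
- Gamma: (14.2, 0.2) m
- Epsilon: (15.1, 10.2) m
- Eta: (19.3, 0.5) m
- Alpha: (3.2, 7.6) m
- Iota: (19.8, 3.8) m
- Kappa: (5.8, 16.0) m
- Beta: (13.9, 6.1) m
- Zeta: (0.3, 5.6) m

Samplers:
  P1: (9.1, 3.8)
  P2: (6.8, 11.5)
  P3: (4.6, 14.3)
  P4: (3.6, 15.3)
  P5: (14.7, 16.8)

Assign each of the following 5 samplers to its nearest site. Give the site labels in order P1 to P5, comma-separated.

P1 → Beta (d²=28.33)
P2 → Kappa (d²=21.25)
P3 → Kappa (d²=4.33)
P4 → Kappa (d²=5.33)
P5 → Epsilon (d²=43.72)

Beta, Kappa, Kappa, Kappa, Epsilon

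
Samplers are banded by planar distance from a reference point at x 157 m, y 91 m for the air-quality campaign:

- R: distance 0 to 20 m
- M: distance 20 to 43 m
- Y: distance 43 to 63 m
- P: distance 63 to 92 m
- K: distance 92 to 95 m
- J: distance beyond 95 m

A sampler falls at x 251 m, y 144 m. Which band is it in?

J

Distance = √((251−157)² + (144−91)²) = √(8836.000 + 2809.000) = 107.912 m.
95 ≤ 107.912 < ∞ → J.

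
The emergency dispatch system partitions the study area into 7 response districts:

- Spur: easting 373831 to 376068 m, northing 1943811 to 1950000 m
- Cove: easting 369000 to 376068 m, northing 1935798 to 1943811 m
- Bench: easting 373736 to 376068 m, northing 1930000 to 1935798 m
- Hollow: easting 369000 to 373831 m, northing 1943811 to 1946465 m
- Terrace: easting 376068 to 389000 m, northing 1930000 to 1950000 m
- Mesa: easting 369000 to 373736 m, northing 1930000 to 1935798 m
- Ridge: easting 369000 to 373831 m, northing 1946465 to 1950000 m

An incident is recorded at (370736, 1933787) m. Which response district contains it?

Mesa

The point has easting = 370736 and northing = 1933787.
Only Mesa satisfies 369000 ≤ easting ≤ 373736 and 1930000 ≤ northing ≤ 1935798.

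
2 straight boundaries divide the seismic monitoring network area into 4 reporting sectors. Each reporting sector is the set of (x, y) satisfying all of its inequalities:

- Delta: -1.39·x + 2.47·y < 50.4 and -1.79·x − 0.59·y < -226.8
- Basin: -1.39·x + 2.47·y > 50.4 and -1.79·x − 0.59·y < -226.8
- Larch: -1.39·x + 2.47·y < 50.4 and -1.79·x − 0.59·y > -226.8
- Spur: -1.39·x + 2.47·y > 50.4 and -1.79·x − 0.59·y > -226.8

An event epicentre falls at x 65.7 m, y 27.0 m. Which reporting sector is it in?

Larch

-1.39·65.7 + 2.47·27.0 = -24.633, which is < 50.4
-1.79·65.7 − 0.59·27.0 = -133.533, which is > -226.8
This sign pattern matches Larch.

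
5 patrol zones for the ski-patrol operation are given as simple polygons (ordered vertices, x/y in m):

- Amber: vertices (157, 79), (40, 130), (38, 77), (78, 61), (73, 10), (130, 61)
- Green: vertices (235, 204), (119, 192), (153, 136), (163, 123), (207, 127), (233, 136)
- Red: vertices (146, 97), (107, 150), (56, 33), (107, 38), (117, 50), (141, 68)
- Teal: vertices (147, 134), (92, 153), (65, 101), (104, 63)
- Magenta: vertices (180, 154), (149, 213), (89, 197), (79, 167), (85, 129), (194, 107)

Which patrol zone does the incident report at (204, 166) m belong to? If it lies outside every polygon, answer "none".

Cast a ray rightward from (204, 166). For each polygon, the edges (by vertex number in listed order) whose endpoints lie on opposite sides of y = 166, where each meets that height, and whether that is right or left of the point:
Amber: no edge straddles that height → 0 crossings.
Green: 2–3 at x≈134.8 (left), 6–1 at x≈233.9 (right) → 1 crossing.
Red: no edge straddles that height → 0 crossings.
Teal: no edge straddles that height → 0 crossings.
Magenta: 1–2 at x≈173.7 (left), 4–5 at x≈79.2 (left) → 0 crossings.
Only Green has an odd count, so the point is inside Green.

Green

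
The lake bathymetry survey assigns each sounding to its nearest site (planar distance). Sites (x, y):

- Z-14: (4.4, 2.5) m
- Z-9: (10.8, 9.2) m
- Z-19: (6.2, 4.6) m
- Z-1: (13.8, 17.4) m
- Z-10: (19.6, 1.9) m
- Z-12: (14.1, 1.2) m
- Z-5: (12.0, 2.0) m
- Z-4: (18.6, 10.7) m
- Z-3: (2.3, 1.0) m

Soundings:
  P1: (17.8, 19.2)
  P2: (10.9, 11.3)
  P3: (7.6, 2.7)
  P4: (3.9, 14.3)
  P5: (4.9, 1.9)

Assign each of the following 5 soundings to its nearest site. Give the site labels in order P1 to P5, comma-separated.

P1 → Z-1 (d²=19.24)
P2 → Z-9 (d²=4.42)
P3 → Z-19 (d²=5.57)
P4 → Z-9 (d²=73.62)
P5 → Z-14 (d²=0.61)

Z-1, Z-9, Z-19, Z-9, Z-14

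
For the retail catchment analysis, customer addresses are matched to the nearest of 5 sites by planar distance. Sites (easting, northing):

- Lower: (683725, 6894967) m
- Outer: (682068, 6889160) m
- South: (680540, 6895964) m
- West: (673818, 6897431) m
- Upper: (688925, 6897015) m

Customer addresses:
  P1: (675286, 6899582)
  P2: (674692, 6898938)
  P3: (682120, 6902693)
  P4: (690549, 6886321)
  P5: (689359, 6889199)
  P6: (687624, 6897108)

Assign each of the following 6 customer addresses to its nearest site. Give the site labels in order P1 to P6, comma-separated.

West, West, South, Outer, Outer, Upper

P1 → West (d²=6781825.00)
P2 → West (d²=3034925.00)
P3 → South (d²=47775841.00)
P4 → Outer (d²=79987282.00)
P5 → Outer (d²=53160202.00)
P6 → Upper (d²=1701250.00)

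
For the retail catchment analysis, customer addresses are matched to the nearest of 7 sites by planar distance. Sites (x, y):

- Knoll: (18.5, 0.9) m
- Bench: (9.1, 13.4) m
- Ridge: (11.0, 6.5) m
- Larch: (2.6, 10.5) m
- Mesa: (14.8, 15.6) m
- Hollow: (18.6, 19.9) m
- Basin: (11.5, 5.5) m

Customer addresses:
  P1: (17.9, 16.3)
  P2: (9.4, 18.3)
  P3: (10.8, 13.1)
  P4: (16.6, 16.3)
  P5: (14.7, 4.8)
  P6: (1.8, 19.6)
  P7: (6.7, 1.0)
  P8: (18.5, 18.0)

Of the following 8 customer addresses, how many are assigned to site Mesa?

2

P1 → Mesa
P2 → Bench
P3 → Bench
P4 → Mesa
P5 → Basin
P6 → Larch
P7 → Basin
P8 → Hollow
2 of the 8 go to Mesa.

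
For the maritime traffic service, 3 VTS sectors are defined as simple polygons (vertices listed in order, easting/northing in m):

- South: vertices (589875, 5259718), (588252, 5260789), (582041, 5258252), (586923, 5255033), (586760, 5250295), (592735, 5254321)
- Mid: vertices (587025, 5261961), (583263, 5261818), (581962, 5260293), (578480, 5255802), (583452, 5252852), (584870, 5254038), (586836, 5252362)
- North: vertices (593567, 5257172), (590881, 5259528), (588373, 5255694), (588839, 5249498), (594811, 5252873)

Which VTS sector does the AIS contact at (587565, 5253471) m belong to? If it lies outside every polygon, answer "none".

South

Cast a ray rightward from (587565, 5253471). For each polygon, the edges (by vertex number in listed order) whose endpoints lie on opposite sides of northing = 5253471, where each meets that height, and whether that is right or left of the point:
South: 4–5 at easting≈586869.3 (left), 5–6 at easting≈591473.5 (right) → 1 crossing.
Mid: 4–5 at easting≈582408.7 (left), 5–6 at easting≈584192.1 (left), 6–7 at easting≈585535.1 (left), 7–1 at easting≈586857.8 (left) → 0 crossings.
North: 3–4 at easting≈588540.2 (right), 5–1 at easting≈594638.0 (right) → 2 crossings.
Only South has an odd count, so the point is inside South.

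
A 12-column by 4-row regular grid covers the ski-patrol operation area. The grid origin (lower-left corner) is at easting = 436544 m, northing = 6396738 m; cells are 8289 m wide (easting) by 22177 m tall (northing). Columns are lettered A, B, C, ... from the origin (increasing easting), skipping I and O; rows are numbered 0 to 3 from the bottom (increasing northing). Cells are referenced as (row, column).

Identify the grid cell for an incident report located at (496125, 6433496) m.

Column index: ⌊(496125 − 436544) / 8289⌋ = ⌊7.188⌋ = 7 → column H
Row offset from origin: ⌊(6433496 − 6396738) / 22177⌋ = ⌊1.657⌋ = 1 → row 1

(1, H)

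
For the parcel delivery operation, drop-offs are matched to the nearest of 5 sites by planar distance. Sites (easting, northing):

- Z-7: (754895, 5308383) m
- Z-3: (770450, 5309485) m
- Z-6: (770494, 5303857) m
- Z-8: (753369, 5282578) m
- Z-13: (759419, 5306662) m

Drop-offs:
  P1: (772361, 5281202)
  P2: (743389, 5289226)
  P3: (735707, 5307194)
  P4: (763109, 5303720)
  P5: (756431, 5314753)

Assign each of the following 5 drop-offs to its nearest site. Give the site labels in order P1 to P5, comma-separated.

Z-8, Z-8, Z-7, Z-13, Z-7

P1 → Z-8 (d²=362589440.00)
P2 → Z-8 (d²=143796304.00)
P3 → Z-7 (d²=369593065.00)
P4 → Z-13 (d²=22271464.00)
P5 → Z-7 (d²=42936196.00)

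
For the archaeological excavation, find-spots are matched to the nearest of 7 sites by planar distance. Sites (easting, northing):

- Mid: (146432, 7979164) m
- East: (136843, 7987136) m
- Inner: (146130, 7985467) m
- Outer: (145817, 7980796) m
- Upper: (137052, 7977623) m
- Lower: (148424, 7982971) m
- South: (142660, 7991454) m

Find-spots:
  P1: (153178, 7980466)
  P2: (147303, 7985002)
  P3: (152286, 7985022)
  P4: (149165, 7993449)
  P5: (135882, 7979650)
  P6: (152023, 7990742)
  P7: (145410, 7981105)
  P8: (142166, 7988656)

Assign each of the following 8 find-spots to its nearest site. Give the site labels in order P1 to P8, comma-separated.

Lower, Inner, Lower, South, Upper, Inner, Outer, South

P1 → Lower (d²=28875541.00)
P2 → Inner (d²=1592154.00)
P3 → Lower (d²=19121645.00)
P4 → South (d²=46295050.00)
P5 → Upper (d²=5477629.00)
P6 → Inner (d²=62553074.00)
P7 → Outer (d²=261130.00)
P8 → South (d²=8072840.00)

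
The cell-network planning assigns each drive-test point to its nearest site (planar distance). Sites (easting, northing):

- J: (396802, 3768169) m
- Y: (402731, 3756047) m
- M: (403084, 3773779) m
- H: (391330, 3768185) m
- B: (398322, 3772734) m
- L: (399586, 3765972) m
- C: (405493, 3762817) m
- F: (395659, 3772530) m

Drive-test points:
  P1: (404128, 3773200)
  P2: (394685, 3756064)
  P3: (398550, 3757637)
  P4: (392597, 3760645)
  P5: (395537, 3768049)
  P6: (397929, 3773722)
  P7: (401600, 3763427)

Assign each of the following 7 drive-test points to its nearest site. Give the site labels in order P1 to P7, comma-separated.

M, Y, Y, H, J, B, L

P1 → M (d²=1425177.00)
P2 → Y (d²=64738405.00)
P3 → Y (d²=20008861.00)
P4 → H (d²=58456889.00)
P5 → J (d²=1614625.00)
P6 → B (d²=1130593.00)
P7 → L (d²=10533221.00)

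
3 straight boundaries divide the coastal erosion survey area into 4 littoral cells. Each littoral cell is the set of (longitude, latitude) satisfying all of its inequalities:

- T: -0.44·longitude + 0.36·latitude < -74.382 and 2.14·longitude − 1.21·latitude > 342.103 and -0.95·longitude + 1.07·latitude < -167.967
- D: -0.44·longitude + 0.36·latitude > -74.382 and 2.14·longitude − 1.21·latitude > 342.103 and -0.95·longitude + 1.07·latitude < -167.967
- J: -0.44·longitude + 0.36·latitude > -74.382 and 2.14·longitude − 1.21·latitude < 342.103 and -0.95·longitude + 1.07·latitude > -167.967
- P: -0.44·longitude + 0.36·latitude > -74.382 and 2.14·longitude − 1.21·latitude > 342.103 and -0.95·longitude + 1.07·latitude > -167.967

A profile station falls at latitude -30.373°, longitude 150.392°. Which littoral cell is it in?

T

-0.44·150.392 + 0.36·-30.373 = -77.107, which is < -74.382
2.14·150.392 − 1.21·-30.373 = 358.590, which is > 342.103
-0.95·150.392 + 1.07·-30.373 = -175.372, which is < -167.967
This sign pattern matches T.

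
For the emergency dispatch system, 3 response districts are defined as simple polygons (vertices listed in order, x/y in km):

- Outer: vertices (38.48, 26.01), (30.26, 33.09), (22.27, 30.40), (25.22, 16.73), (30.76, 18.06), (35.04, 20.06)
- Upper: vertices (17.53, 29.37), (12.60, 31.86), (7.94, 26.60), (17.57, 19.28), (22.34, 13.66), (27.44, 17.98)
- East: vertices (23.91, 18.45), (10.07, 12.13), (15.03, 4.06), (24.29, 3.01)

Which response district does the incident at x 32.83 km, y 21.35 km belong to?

Outer

Cast a ray rightward from (32.83, 21.35). For each polygon, the edges (by vertex number in listed order) whose endpoints lie on opposite sides of y = 21.35, where each meets that height, and whether that is right or left of the point:
Outer: 3–4 at x≈24.223 (left), 6–1 at x≈35.786 (right) → 1 crossing.
Upper: 3–4 at x≈14.847 (left), 6–1 at x≈24.508 (left) → 0 crossings.
East: no edge straddles that height → 0 crossings.
Only Outer has an odd count, so the point is inside Outer.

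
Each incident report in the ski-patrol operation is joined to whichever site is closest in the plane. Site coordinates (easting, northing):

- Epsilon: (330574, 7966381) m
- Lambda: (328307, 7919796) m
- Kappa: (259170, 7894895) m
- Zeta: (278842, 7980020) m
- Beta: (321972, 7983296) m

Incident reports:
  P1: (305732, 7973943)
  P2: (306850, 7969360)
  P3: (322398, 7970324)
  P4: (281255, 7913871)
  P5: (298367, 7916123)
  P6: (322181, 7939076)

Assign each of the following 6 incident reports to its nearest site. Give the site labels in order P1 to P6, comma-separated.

P1 → Beta (d²=351216209.00)
P2 → Beta (d²=422886980.00)
P3 → Epsilon (d²=82394225.00)
P4 → Kappa (d²=847835801.00)
P5 → Lambda (d²=909894529.00)
P6 → Lambda (d²=409246276.00)

Beta, Beta, Epsilon, Kappa, Lambda, Lambda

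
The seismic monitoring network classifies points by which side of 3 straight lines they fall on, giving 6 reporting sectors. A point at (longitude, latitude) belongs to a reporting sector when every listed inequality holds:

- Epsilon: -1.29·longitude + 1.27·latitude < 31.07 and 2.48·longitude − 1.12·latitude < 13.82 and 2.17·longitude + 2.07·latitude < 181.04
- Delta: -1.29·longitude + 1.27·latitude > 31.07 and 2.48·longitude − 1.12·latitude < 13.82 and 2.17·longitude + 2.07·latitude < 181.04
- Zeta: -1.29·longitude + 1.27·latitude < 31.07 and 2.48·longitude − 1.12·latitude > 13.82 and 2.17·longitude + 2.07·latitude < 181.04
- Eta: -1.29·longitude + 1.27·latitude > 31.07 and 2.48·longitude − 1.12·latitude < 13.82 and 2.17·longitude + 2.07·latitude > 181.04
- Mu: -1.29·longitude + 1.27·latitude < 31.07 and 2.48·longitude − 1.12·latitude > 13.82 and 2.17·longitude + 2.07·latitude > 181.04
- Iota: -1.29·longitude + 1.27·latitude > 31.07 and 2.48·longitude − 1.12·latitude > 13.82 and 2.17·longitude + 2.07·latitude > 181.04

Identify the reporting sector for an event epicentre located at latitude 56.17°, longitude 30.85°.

-1.29·30.85 + 1.27·56.17 = 31.539, which is > 31.07
2.48·30.85 − 1.12·56.17 = 13.598, which is < 13.82
2.17·30.85 + 2.07·56.17 = 183.216, which is > 181.04
This sign pattern matches Eta.

Eta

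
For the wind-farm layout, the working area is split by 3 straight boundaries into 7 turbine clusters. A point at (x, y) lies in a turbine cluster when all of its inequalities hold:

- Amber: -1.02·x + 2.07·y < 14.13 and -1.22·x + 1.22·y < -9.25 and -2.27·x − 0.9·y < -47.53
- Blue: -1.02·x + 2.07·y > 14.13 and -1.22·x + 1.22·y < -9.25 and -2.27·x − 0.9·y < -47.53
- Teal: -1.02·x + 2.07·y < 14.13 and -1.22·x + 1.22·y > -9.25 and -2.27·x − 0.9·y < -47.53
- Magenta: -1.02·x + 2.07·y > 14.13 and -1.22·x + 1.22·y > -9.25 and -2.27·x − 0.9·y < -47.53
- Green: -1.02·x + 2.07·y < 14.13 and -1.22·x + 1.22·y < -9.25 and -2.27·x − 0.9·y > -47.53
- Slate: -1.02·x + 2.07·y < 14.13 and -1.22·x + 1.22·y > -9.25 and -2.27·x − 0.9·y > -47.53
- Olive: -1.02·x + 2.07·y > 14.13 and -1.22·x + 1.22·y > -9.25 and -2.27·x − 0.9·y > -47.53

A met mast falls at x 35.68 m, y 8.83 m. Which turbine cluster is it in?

Amber

-1.02·35.68 + 2.07·8.83 = -18.116, which is < 14.13
-1.22·35.68 + 1.22·8.83 = -32.757, which is < -9.25
-2.27·35.68 − 0.9·8.83 = -88.941, which is < -47.53
This sign pattern matches Amber.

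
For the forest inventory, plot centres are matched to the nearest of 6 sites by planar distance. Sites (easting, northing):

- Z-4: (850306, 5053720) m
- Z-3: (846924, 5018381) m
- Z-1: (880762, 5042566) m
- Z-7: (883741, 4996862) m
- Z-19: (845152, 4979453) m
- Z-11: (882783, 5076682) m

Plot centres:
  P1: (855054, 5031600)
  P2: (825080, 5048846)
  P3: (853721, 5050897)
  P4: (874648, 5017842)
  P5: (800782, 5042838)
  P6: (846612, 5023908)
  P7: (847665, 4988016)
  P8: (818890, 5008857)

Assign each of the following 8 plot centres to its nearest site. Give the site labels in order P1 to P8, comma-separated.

Z-3, Z-4, Z-4, Z-7, Z-4, Z-3, Z-19, Z-3

P1 → Z-3 (d²=240838861.00)
P2 → Z-4 (d²=660106952.00)
P3 → Z-4 (d²=19631554.00)
P4 → Z-7 (d²=522843049.00)
P5 → Z-4 (d²=2571044500.00)
P6 → Z-3 (d²=30645073.00)
P7 → Z-19 (d²=79640138.00)
P8 → Z-3 (d²=876611732.00)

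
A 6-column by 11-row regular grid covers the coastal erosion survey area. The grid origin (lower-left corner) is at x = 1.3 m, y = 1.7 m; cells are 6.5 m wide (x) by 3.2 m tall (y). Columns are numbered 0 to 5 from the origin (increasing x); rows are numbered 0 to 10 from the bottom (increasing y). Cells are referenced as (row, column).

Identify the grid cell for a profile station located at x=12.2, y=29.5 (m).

Column index: ⌊(12.2 − 1.3) / 6.5⌋ = ⌊1.677⌋ = 1
Row offset from origin: ⌊(29.5 − 1.7) / 3.2⌋ = ⌊8.688⌋ = 8 → row 8

(8, 1)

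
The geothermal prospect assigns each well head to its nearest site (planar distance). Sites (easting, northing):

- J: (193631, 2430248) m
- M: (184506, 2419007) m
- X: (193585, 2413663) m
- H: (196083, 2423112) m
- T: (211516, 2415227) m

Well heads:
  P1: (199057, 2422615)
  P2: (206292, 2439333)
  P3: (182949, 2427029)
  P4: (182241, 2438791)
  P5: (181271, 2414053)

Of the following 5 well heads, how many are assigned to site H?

P1 → H
P2 → J
P3 → M
P4 → J
P5 → M
1 of the 5 goes to H.

1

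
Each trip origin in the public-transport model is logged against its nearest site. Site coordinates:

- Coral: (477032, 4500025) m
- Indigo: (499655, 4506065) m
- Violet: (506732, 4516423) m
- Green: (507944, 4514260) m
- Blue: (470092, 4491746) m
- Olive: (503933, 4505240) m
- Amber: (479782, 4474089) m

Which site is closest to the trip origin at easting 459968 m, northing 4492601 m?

Squared distances to each site:
Coral: 346295872.000; Indigo: 1756337265.000; Violet: 2754359380.000; Green: 2770808857.000; Blue: 103226401.000; Olive: 2092665546.000; Amber: 735288740.000.
Minimum at Blue.

Blue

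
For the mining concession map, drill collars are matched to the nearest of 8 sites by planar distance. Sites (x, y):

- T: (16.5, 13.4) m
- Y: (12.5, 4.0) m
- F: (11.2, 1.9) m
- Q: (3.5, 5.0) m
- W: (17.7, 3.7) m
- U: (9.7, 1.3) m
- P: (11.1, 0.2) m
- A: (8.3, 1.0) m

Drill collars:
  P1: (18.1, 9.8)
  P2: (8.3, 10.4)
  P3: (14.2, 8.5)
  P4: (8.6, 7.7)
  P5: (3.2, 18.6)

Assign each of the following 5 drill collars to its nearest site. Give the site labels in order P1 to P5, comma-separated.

T, Q, Y, Y, Q

P1 → T (d²=15.52)
P2 → Q (d²=52.20)
P3 → Y (d²=23.14)
P4 → Y (d²=28.90)
P5 → Q (d²=185.05)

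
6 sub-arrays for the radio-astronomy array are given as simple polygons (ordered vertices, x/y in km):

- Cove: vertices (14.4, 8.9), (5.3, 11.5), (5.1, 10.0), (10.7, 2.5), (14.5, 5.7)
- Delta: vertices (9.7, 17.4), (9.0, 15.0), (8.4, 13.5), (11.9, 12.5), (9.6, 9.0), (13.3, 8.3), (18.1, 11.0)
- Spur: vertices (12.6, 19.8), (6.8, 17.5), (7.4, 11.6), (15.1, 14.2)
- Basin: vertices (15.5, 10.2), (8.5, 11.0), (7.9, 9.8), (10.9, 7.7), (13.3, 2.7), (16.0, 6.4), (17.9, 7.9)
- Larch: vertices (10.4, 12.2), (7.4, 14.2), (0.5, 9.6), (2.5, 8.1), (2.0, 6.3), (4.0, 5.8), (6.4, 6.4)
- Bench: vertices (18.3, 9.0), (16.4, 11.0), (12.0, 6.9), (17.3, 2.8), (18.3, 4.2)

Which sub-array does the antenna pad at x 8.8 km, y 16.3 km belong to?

Spur

Cast a ray rightward from (8.8, 16.3). For each polygon, the edges (by vertex number in listed order) whose endpoints lie on opposite sides of y = 16.3, where each meets that height, and whether that is right or left of the point:
Cove: no edge straddles that height → 0 crossings.
Delta: 1–2 at x≈9.38 (right), 7–1 at x≈11.14 (right) → 2 crossings.
Spur: 2–3 at x≈6.92 (left), 4–1 at x≈14.16 (right) → 1 crossing.
Basin: no edge straddles that height → 0 crossings.
Larch: no edge straddles that height → 0 crossings.
Bench: no edge straddles that height → 0 crossings.
Only Spur has an odd count, so the point is inside Spur.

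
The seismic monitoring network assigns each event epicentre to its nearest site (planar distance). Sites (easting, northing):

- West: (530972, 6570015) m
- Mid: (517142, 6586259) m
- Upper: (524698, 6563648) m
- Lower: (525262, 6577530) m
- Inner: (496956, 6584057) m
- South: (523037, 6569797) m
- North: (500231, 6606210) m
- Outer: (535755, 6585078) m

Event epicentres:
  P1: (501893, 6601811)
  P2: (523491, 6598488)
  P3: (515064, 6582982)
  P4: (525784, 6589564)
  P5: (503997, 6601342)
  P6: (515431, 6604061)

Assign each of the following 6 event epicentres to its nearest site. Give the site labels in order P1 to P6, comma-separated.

P1 → North (d²=22113445.00)
P2 → Mid (d²=189858242.00)
P3 → Mid (d²=15056813.00)
P4 → Mid (d²=85607189.00)
P5 → North (d²=37880180.00)
P6 → North (d²=235658201.00)

North, Mid, Mid, Mid, North, North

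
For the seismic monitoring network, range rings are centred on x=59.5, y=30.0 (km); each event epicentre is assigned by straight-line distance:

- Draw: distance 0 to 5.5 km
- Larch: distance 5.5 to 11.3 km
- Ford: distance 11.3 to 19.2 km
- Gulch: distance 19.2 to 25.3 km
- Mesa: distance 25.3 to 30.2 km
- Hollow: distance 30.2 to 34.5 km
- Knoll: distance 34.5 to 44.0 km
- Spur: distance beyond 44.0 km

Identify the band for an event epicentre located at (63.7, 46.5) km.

Ford

Distance = √((63.7−59.5)² + (46.5−30.0)²) = √(17.640 + 272.250) = 17.026 km.
11.3 ≤ 17.026 < 19.2 → Ford.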